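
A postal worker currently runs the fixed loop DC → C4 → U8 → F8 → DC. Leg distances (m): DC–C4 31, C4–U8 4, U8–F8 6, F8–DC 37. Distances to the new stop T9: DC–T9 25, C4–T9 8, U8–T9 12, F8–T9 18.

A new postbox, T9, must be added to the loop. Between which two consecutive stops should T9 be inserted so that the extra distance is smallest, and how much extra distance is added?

Adding 2 m by placing T9 on the DC–C4 leg.

Insertion cost between consecutive stops i–j is d(i,T9) + d(T9,j) − d(i,j):
  between DC and C4: 25 + 8 − 31 = 2
  between C4 and U8: 8 + 12 − 4 = 16
  between U8 and F8: 12 + 18 − 6 = 24
  between F8 and DC: 18 + 25 − 37 = 6
Cheapest insertion is between DC and C4, adding 2.
New total = 78 + 2 = 80.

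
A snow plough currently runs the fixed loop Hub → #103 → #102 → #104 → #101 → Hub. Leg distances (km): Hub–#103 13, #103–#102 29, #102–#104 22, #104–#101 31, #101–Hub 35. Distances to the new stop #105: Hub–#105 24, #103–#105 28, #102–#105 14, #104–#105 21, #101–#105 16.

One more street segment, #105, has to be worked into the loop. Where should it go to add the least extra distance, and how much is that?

Adding 5 km by placing #105 on the #101–Hub leg.

Insertion cost between consecutive stops i–j is d(i,#105) + d(#105,j) − d(i,j):
  between Hub and #103: 24 + 28 − 13 = 39
  between #103 and #102: 28 + 14 − 29 = 13
  between #102 and #104: 14 + 21 − 22 = 13
  between #104 and #101: 21 + 16 − 31 = 6
  between #101 and Hub: 16 + 24 − 35 = 5
Cheapest insertion is between #101 and Hub, adding 5.
New total = 130 + 5 = 135.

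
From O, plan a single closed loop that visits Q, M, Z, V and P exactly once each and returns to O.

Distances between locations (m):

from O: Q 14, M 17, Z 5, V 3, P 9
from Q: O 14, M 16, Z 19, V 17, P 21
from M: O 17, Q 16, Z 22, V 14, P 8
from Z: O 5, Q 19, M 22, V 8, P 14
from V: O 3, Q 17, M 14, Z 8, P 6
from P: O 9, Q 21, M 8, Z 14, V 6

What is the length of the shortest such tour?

With 5 stops there are 5!/2 = 60 distinct round trips (a route and its reverse cost the same).
O - Q - M - Z - V - P - O: 14+16+22+8+6+9 = 75
O - Q - M - Z - P - V - O: 14+16+22+14+6+3 = 75
O - Q - M - V - Z - P - O: 14+16+14+8+14+9 = 75
O - Q - M - V - P - Z - O: 14+16+14+6+14+5 = 69
O - Q - M - P - Z - V - O: 14+16+8+14+8+3 = 63
O - Q - M - P - V - Z - O: 14+16+8+6+8+5 = 57
O - Q - Z - M - V - P - O: 14+19+22+14+6+9 = 84
O - Q - Z - M - P - V - O: 14+19+22+8+6+3 = 72
O - Q - Z - V - M - P - O: 14+19+8+14+8+9 = 72
O - Q - Z - V - P - M - O: 14+19+8+6+8+17 = 72
O - Q - Z - P - M - V - O: 14+19+14+8+14+3 = 72
O - Q - Z - P - V - M - O: 14+19+14+6+14+17 = 84
O - Q - V - M - Z - P - O: 14+17+14+22+14+9 = 90
O - Q - V - M - P - Z - O: 14+17+14+8+14+5 = 72
… (46 more)
The minimum is 57.
One optimal route: O → Q → M → P → V → Z → O (or its reverse).

Shortest round trip = 57 m.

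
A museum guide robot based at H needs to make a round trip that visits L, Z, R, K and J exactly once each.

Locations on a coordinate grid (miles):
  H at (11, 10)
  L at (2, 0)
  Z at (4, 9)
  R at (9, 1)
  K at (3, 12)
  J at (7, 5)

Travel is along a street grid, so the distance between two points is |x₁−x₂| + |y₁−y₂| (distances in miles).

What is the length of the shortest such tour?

Minimum total distance: 48 miles.

There are 60 distinct closed tours to check (reversals are equivalent).
H → L → Z → R → K → J → H: 19+11+13+17+11+9 = 80
H → L → Z → R → J → K → H: 19+11+13+6+11+10 = 70
H → L → Z → K → R → J → H: 19+11+4+17+6+9 = 66
H → L → Z → K → J → R → H: 19+11+4+11+6+11 = 62
H → L → Z → J → R → K → H: 19+11+7+6+17+10 = 70
H → L → Z → J → K → R → H: 19+11+7+11+17+11 = 76
H → L → R → Z → K → J → H: 19+8+13+4+11+9 = 64
H → L → R → Z → J → K → H: 19+8+13+7+11+10 = 68
H → L → R → K → Z → J → H: 19+8+17+4+7+9 = 64
H → L → R → K → J → Z → H: 19+8+17+11+7+8 = 70
H → L → R → J → Z → K → H: 19+8+6+7+4+10 = 54
H → L → R → J → K → Z → H: 19+8+6+11+4+8 = 56
H → L → K → Z → R → J → H: 19+13+4+13+6+9 = 64
H → L → K → Z → J → R → H: 19+13+4+7+6+11 = 60
… (46 more)
H → Z → K → L → R → J → H: 8+4+13+8+6+9 = 48  ← best
The minimum is 48.
One optimal route: H → Z → K → L → R → J → H (or its reverse).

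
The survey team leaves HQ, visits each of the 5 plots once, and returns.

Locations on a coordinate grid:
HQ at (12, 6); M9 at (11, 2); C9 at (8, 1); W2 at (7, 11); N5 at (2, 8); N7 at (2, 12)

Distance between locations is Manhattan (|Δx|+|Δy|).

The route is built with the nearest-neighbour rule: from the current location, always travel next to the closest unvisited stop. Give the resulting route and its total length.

HQ → [M9:5 / C9:9 / W2:10 / N5:12 / N7:16] → M9 (5)
M9 → [C9:4 / W2:13 / N5:15 / N7:19] → C9 (4)
C9 → [W2:11 / N5:13 / N7:17] → W2 (11)
W2 → [N7:6 / N5:8] → N7 (6)
N7 → [N5:4] → N5 (4)
Return N5→HQ: 12.
Total = 5 + 4 + 11 + 6 + 4 + 12 = 42.

Total distance 42 via the nearest-neighbour route HQ → M9 → C9 → W2 → N7 → N5 → HQ.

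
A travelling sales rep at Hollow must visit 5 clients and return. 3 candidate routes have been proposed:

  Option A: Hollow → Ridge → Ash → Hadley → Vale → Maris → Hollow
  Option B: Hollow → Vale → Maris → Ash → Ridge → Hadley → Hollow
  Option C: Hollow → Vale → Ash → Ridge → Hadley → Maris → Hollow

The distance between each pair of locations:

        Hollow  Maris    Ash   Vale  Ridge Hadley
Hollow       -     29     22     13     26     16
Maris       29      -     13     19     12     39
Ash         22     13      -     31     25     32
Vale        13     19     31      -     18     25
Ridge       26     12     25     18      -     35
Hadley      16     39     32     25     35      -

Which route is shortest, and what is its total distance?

Option A: 26 + 25 + 32 + 25 + 19 + 29 = 156
Option B: 13 + 19 + 13 + 25 + 35 + 16 = 121
Option C: 13 + 31 + 25 + 35 + 39 + 29 = 172

Shortest is Option B, total 121.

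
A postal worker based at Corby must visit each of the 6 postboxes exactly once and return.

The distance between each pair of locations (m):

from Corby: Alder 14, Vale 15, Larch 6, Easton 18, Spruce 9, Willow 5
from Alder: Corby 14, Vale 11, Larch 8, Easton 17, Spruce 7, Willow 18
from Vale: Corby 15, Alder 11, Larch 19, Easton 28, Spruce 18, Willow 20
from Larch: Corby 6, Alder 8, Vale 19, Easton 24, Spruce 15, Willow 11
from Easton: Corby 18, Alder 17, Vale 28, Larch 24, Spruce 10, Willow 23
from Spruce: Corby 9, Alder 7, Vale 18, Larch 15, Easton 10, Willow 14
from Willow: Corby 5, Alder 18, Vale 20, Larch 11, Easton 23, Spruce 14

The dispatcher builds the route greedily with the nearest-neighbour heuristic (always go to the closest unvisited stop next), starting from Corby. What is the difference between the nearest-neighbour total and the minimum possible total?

From Corby: Willow=5, Larch=6, Spruce=9, Alder=14, Vale=15, Easton=18 → choose Willow (5).
From Willow: Larch=11, Spruce=14, Alder=18, Vale=20, Easton=23 → choose Larch (11).
From Larch: Alder=8, Spruce=15, Vale=19, Easton=24 → choose Alder (8).
From Alder: Spruce=7, Vale=11, Easton=17 → choose Spruce (7).
From Spruce: Easton=10, Vale=18 → choose Easton (10).
From Easton: Vale=28 → choose Vale (28).
NN route Corby → Willow → Larch → Alder → Spruce → Easton → Vale → Corby costs 84.
Optimal: Corby → Larch → Alder → Vale → Spruce → Easton → Willow → Corby costs 81 (by enumerating all 360 distinct tours).
Excess = 84 − 81 = 3.

The nearest-neighbour route is 3 m longer than optimal.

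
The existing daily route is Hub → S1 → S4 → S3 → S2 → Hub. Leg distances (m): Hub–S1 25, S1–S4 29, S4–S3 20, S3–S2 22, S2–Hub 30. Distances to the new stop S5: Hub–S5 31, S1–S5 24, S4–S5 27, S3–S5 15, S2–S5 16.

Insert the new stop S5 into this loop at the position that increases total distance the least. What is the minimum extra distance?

Minimum extra distance: 9 m, inserting S5 between S3 and S2.

Insertion cost between consecutive stops i–j is d(i,S5) + d(S5,j) − d(i,j):
  between Hub and S1: 31 + 24 − 25 = 30
  between S1 and S4: 24 + 27 − 29 = 22
  between S4 and S3: 27 + 15 − 20 = 22
  between S3 and S2: 15 + 16 − 22 = 9
  between S2 and Hub: 16 + 31 − 30 = 17
Cheapest insertion is between S3 and S2, adding 9.
New total = 126 + 9 = 135.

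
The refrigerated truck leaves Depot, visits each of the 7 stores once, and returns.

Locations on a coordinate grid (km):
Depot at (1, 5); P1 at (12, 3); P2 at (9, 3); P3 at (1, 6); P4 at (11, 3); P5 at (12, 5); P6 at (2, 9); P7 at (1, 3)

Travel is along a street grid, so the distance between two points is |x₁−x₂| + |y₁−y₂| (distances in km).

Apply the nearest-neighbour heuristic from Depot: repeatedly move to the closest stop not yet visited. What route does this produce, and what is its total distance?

From Depot: distances to unvisited — P3=1, P7=2, P6=5, P2=10, P5=11, P4=12, P1=13. Nearest is P3 (1).
From P3: distances to unvisited — P7=3, P6=4, P2=11, P5=12, P4=13, P1=14. Nearest is P7 (3).
From P7: distances to unvisited — P6=7, P2=8, P4=10, P1=11, P5=13. Nearest is P6 (7).
From P6: distances to unvisited — P2=13, P5=14, P4=15, P1=16. Nearest is P2 (13).
From P2: distances to unvisited — P4=2, P1=3, P5=5. Nearest is P4 (2).
From P4: distances to unvisited — P1=1, P5=3. Nearest is P1 (1).
From P1: distances to unvisited — P5=2. Nearest is P5 (2).
Return P5→Depot: 11.
Total = 1 + 3 + 7 + 13 + 2 + 1 + 2 + 11 = 40.

Nearest-neighbour total = 40 km; route Depot → P3 → P7 → P6 → P2 → P4 → P1 → P5 → Depot.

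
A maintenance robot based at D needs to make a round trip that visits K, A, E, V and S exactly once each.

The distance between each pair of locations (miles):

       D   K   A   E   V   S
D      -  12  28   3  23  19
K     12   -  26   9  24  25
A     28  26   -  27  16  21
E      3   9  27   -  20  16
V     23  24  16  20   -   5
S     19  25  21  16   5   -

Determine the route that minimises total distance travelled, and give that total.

D - K - A - E - V - S - D: 12+26+27+20+5+19 = 109
D - K - A - E - S - V - D: 12+26+27+16+5+23 = 109
D - K - A - V - E - S - D: 12+26+16+20+16+19 = 109
D - K - A - V - S - E - D: 12+26+16+5+16+3 = 78
D - K - A - S - E - V - D: 12+26+21+16+20+23 = 118
D - K - A - S - V - E - D: 12+26+21+5+20+3 = 87
D - K - E - A - V - S - D: 12+9+27+16+5+19 = 88
D - K - E - A - S - V - D: 12+9+27+21+5+23 = 97
D - K - E - V - A - S - D: 12+9+20+16+21+19 = 97
D - K - E - V - S - A - D: 12+9+20+5+21+28 = 95
D - K - E - S - A - V - D: 12+9+16+21+16+23 = 97
D - K - E - S - V - A - D: 12+9+16+5+16+28 = 86
D - K - V - A - E - S - D: 12+24+16+27+16+19 = 114
D - K - V - A - S - E - D: 12+24+16+21+16+3 = 92
… (46 more)
The minimum is 78.
One optimal route: D → K → A → V → S → E → D (or its reverse).

78 miles — the shortest possible round trip.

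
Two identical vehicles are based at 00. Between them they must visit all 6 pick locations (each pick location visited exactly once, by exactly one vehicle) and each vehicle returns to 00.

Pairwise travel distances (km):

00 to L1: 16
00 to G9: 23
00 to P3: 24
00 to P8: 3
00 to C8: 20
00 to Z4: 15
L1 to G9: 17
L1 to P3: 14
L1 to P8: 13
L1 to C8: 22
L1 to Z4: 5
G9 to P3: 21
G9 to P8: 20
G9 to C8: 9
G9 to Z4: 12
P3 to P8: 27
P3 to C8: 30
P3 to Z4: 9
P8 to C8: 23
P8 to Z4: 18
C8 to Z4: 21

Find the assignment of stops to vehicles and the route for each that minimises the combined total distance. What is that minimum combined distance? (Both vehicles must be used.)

Try each way of splitting the stops between the two vehicles (each non-empty) and, for each split, find the best tour for each vehicle:
  {L1} + {G9, P3, P8, C8, Z4}: 32 + 80 = 112
  {G9} + {L1, P3, P8, C8, Z4}: 46 + 80 = 126
  {L1, G9} + {P3, P8, C8, Z4}: 56 + 80 = 136
  {P3} + {L1, G9, P8, C8, Z4}: 48 + 62 = 110
  {L1, P3} + {G9, P8, C8, Z4}: 54 + 62 = 116
  {G9, P3} + {L1, P8, C8, Z4}: 68 + 62 = 130
  … (31 splits in total)
  {P8} + {L1, G9, P3, C8, Z4}: 6 + 80 = 86  ← best
Best: vehicle 1 00 → P8 → 00 = 6; vehicle 2 00 → L1 → P3 → Z4 → G9 → C8 → 00 = 80; combined 86.

86 km — the smallest possible combined total.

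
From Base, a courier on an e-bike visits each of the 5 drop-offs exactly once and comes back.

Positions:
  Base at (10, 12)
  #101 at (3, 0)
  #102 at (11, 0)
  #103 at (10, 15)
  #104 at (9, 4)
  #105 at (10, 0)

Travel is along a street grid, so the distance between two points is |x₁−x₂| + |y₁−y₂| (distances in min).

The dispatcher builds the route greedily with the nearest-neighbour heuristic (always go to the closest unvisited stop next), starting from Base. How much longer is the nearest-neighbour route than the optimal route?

Base: #103=3, #104=9, #105=12, #102=13, #101=19 ⇒ #103
#103: #104=12, #105=15, #102=16, #101=22 ⇒ #104
#104: #105=5, #102=6, #101=10 ⇒ #105
#105: #102=1, #101=7 ⇒ #102
#102: #101=8 ⇒ #101
NN route Base → #103 → #104 → #105 → #102 → #101 → Base costs 48.
Optimal: Base → #102 → #105 → #101 → #104 → #103 → Base costs 46 (by enumerating all 60 distinct tours).
Excess = 48 − 46 = 2.

The nearest-neighbour route is 2 min longer than optimal.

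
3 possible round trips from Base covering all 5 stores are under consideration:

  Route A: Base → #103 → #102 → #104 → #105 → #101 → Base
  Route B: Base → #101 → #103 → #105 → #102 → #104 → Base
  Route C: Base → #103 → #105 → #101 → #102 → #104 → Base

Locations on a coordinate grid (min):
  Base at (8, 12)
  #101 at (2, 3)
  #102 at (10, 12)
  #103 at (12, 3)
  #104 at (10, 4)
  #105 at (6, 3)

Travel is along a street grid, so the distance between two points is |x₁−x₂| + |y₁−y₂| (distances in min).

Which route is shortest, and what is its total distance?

Route A: 13 + 11 + 8 + 5 + 4 + 15 = 56
Route B: 15 + 10 + 6 + 13 + 8 + 10 = 62
Route C: 13 + 6 + 4 + 17 + 8 + 10 = 58

Shortest is Route A, total 56 min.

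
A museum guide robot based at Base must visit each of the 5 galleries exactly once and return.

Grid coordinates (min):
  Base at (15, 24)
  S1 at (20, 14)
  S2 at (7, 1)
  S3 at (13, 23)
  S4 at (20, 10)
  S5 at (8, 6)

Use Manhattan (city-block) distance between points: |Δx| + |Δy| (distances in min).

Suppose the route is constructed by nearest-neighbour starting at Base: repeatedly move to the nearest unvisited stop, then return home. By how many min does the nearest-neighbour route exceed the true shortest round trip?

Base: S3=3, S1=15, S4=19, S5=25, S2=31 ⇒ S3
S3: S1=16, S4=20, S5=22, S2=28 ⇒ S1
S1: S4=4, S5=20, S2=26 ⇒ S4
S4: S5=16, S2=22 ⇒ S5
S5: S2=6 ⇒ S2
NN route Base → S3 → S1 → S4 → S5 → S2 → Base costs 76.
Optimal: Base → S1 → S4 → S2 → S5 → S3 → Base costs 72 (by enumerating all 60 distinct tours).
Excess = 76 − 72 = 4.

4 min longer than the optimal tour.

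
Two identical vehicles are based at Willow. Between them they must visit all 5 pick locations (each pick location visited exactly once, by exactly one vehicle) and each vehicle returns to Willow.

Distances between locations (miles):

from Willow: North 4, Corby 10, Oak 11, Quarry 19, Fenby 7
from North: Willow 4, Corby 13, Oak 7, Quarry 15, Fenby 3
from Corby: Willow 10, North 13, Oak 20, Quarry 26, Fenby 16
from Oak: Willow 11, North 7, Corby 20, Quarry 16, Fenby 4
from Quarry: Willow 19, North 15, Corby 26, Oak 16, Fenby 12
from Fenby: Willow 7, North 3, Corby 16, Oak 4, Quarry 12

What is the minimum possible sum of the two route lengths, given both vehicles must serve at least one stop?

There are 2^4 − 1 = 15 ways to divide the 5 stops into two non-empty groups. For each, the best each vehicle can do is its own shortest tour through its group:
  {North} + {Corby, Oak, Quarry, Fenby}: 8 + 63 = 71
  {Corby} + {North, Oak, Quarry, Fenby}: 20 + 46 = 66
  {North, Corby} + {Oak, Quarry, Fenby}: 27 + 46 = 73
  {Oak} + {North, Corby, Quarry, Fenby}: 22 + 55 = 77
  {North, Oak} + {Corby, Quarry, Fenby}: 22 + 55 = 77
  {Corby, Oak} + {North, Quarry, Fenby}: 41 + 38 = 79
  … (15 splits in total)
Best: vehicle 1 Willow → Corby → Willow = 20; vehicle 2 Willow → North → Oak → Quarry → Fenby → Willow = 46; combined 66.

66 miles — the smallest possible combined total.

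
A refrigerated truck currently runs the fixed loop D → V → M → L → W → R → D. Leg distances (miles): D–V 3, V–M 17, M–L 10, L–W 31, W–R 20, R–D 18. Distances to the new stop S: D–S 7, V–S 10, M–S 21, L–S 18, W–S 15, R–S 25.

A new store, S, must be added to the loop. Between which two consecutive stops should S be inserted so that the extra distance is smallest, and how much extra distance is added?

Insertion cost between consecutive stops i–j is d(i,S) + d(S,j) − d(i,j):
  between D and V: 7 + 10 − 3 = 14
  between V and M: 10 + 21 − 17 = 14
  between M and L: 21 + 18 − 10 = 29
  between L and W: 18 + 15 − 31 = 2
  between W and R: 15 + 25 − 20 = 20
  between R and D: 25 + 7 − 18 = 14
Cheapest insertion is between L and W, adding 2.
New total = 99 + 2 = 101.

+2 miles — insert S between L and W.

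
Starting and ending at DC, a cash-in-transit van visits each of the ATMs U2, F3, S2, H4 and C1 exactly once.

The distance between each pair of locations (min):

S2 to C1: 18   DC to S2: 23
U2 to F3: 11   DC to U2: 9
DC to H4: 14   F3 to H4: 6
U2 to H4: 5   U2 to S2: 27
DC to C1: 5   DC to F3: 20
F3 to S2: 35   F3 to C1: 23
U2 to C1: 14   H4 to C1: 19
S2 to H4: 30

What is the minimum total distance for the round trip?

78 min — the shortest possible round trip.

With 5 stops there are 5!/2 = 60 distinct round trips (a route and its reverse cost the same).
DC - U2 - F3 - S2 - H4 - C1 - DC: 9+11+35+30+19+5 = 109
DC - U2 - F3 - S2 - C1 - H4 - DC: 9+11+35+18+19+14 = 106
DC - U2 - F3 - H4 - S2 - C1 - DC: 9+11+6+30+18+5 = 79
DC - U2 - F3 - H4 - C1 - S2 - DC: 9+11+6+19+18+23 = 86
DC - U2 - F3 - C1 - S2 - H4 - DC: 9+11+23+18+30+14 = 105
DC - U2 - F3 - C1 - H4 - S2 - DC: 9+11+23+19+30+23 = 115
DC - U2 - S2 - F3 - H4 - C1 - DC: 9+27+35+6+19+5 = 101
DC - U2 - S2 - F3 - C1 - H4 - DC: 9+27+35+23+19+14 = 127
DC - U2 - S2 - H4 - F3 - C1 - DC: 9+27+30+6+23+5 = 100
DC - U2 - S2 - H4 - C1 - F3 - DC: 9+27+30+19+23+20 = 128
DC - U2 - S2 - C1 - F3 - H4 - DC: 9+27+18+23+6+14 = 97
DC - U2 - S2 - C1 - H4 - F3 - DC: 9+27+18+19+6+20 = 99
DC - U2 - H4 - F3 - S2 - C1 - DC: 9+5+6+35+18+5 = 78
DC - U2 - H4 - F3 - C1 - S2 - DC: 9+5+6+23+18+23 = 84
… (46 more)
The minimum is 78.
One optimal route: DC → U2 → H4 → F3 → S2 → C1 → DC (or its reverse).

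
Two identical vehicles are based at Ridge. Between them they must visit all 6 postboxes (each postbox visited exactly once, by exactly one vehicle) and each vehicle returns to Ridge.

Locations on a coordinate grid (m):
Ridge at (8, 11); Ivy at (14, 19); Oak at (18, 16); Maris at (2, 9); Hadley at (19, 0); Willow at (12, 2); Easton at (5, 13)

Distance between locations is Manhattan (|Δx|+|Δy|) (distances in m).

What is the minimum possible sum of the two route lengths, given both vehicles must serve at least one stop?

Try each way of splitting the stops between the two vehicles (each non-empty) and, for each split, find the best tour for each vehicle:
  {Ivy} + {Oak, Maris, Hadley, Willow, Easton}: 28 + 70 = 98
  {Oak} + {Ivy, Maris, Hadley, Willow, Easton}: 30 + 76 = 106
  {Ivy, Oak} + {Maris, Hadley, Willow, Easton}: 36 + 60 = 96
  {Maris} + {Ivy, Oak, Hadley, Willow, Easton}: 16 + 66 = 82
  {Ivy, Maris} + {Oak, Hadley, Willow, Easton}: 44 + 60 = 104
  {Oak, Maris} + {Ivy, Hadley, Willow, Easton}: 46 + 66 = 112
  … (31 splits in total)
  {Ivy, Oak, Hadley, Willow} + {Maris, Easton}: 60 + 20 = 80  ← best
Best: vehicle 1 Ridge → Ivy → Oak → Hadley → Willow → Ridge = 60; vehicle 2 Ridge → Maris → Easton → Ridge = 20; combined 80.

Minimum combined distance: 80 m.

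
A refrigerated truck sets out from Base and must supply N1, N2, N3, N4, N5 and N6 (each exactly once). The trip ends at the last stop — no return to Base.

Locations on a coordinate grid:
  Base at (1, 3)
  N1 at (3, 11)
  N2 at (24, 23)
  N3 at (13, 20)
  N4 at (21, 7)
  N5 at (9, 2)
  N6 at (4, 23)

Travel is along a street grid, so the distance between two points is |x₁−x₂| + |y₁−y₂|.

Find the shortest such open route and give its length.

There are 6! = 720 possible orderings.
Base → N1 → N2 → N3 → N4 → N5 → N6: 10+33+14+21+17+26 = 121
Base → N1 → N2 → N3 → N4 → N6 → N5: 10+33+14+21+33+26 = 137
Base → N1 → N2 → N3 → N5 → N4 → N6: 10+33+14+22+17+33 = 129
Base → N1 → N2 → N3 → N5 → N6 → N4: 10+33+14+22+26+33 = 138
Base → N1 → N2 → N3 → N6 → N4 → N5: 10+33+14+12+33+17 = 119
Base → N1 → N2 → N3 → N6 → N5 → N4: 10+33+14+12+26+17 = 112
Base → N1 → N2 → N4 → N3 → N5 → N6: 10+33+19+21+22+26 = 131
Base → N1 → N2 → N4 → N3 → N6 → N5: 10+33+19+21+12+26 = 121
… (712 more)
Base → N5 → N1 → N6 → N3 → N2 → N4: 9+15+13+12+14+19 = 82  ← best
The minimum is 82.
One shortest path: Base → N5 → N1 → N6 → N3 → N2 → N4.

Shortest open route: 82.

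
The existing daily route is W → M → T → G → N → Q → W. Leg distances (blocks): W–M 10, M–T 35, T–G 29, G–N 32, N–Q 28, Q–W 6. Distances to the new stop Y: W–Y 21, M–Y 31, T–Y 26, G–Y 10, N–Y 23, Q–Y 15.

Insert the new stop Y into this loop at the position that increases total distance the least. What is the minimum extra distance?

Adding 1 blocks by placing Y on the G–N leg.

Insertion cost between consecutive stops i–j is d(i,Y) + d(Y,j) − d(i,j):
  between W and M: 21 + 31 − 10 = 42
  between M and T: 31 + 26 − 35 = 22
  between T and G: 26 + 10 − 29 = 7
  between G and N: 10 + 23 − 32 = 1
  between N and Q: 23 + 15 − 28 = 10
  between Q and W: 15 + 21 − 6 = 30
Cheapest insertion is between G and N, adding 1.
New total = 140 + 1 = 141.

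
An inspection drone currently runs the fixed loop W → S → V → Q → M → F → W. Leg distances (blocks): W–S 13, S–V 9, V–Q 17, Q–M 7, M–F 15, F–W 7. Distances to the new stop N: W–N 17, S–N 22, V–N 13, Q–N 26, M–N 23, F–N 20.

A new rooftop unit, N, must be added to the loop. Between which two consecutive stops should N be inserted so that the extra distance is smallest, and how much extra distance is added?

Adding 22 blocks by placing N on the V–Q leg.

Insertion cost between consecutive stops i–j is d(i,N) + d(N,j) − d(i,j):
  between W and S: 17 + 22 − 13 = 26
  between S and V: 22 + 13 − 9 = 26
  between V and Q: 13 + 26 − 17 = 22
  between Q and M: 26 + 23 − 7 = 42
  between M and F: 23 + 20 − 15 = 28
  between F and W: 20 + 17 − 7 = 30
Cheapest insertion is between V and Q, adding 22.
New total = 68 + 22 = 90.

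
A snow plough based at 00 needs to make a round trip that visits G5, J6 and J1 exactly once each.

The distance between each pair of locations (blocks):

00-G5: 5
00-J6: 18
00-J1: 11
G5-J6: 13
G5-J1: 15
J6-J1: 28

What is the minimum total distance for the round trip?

00 → G5 → J6 → J1 → 00: 5+13+28+11 = 57
00 → G5 → J1 → J6 → 00: 5+15+28+18 = 66
00 → J6 → G5 → J1 → 00: 18+13+15+11 = 57
The minimum is 57.
One optimal route: 00 → G5 → J6 → J1 → 00 (or its reverse).

57 blocks — the shortest possible round trip.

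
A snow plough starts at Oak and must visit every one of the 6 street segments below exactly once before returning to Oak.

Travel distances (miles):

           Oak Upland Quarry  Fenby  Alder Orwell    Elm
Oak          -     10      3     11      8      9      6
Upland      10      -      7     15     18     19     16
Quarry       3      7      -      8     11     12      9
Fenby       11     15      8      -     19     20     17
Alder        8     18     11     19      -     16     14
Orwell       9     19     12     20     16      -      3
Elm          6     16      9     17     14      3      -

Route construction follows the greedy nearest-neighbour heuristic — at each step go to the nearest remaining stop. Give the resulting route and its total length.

Total distance 69 miles via the nearest-neighbour route Oak → Quarry → Upland → Fenby → Elm → Orwell → Alder → Oak.

At Oak the remaining stops are Quarry 3, Elm 6, Alder 8, Orwell 9, Upland 10, Fenby 11; go to Quarry.
At Quarry the remaining stops are Upland 7, Fenby 8, Elm 9, Alder 11, Orwell 12; go to Upland.
At Upland the remaining stops are Fenby 15, Elm 16, Alder 18, Orwell 19; go to Fenby.
At Fenby the remaining stops are Elm 17, Alder 19, Orwell 20; go to Elm.
At Elm the remaining stops are Orwell 3, Alder 14; go to Orwell.
At Orwell the remaining stops are Alder 16; go to Alder.
Return Alder→Oak: 8.
Total = 3 + 7 + 15 + 17 + 3 + 16 + 8 = 69.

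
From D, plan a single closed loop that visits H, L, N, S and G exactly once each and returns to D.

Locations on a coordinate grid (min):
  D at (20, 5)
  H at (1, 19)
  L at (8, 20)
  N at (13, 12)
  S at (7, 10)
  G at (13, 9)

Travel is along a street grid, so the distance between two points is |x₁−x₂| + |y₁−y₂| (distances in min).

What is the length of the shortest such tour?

There are 60 distinct closed tours to check (reversals are equivalent).
D → H → L → N → S → G → D: 33+8+13+8+7+11 = 80
D → H → L → N → G → S → D: 33+8+13+3+7+18 = 82
D → H → L → S → N → G → D: 33+8+11+8+3+11 = 74
D → H → L → S → G → N → D: 33+8+11+7+3+14 = 76
D → H → L → G → N → S → D: 33+8+16+3+8+18 = 86
D → H → L → G → S → N → D: 33+8+16+7+8+14 = 86
D → H → N → L → S → G → D: 33+19+13+11+7+11 = 94
D → H → N → L → G → S → D: 33+19+13+16+7+18 = 106
D → H → N → S → L → G → D: 33+19+8+11+16+11 = 98
D → H → N → S → G → L → D: 33+19+8+7+16+27 = 110
D → H → N → G → L → S → D: 33+19+3+16+11+18 = 100
D → H → N → G → S → L → D: 33+19+3+7+11+27 = 100
D → H → S → L → N → G → D: 33+15+11+13+3+11 = 86
D → H → S → L → G → N → D: 33+15+11+16+3+14 = 92
… (46 more)
D → N → L → H → S → G → D: 14+13+8+15+7+11 = 68  ← best
The minimum is 68.
One optimal route: D → N → L → H → S → G → D (or its reverse).

Shortest round trip = 68 min.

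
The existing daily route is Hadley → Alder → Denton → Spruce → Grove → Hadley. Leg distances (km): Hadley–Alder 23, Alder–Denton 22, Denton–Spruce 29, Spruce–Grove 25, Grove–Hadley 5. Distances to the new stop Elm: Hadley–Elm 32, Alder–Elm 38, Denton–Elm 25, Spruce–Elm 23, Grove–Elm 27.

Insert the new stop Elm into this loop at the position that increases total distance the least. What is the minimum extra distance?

Adding 19 km by placing Elm on the Denton–Spruce leg.

Insertion cost between consecutive stops i–j is d(i,Elm) + d(Elm,j) − d(i,j):
  between Hadley and Alder: 32 + 38 − 23 = 47
  between Alder and Denton: 38 + 25 − 22 = 41
  between Denton and Spruce: 25 + 23 − 29 = 19
  between Spruce and Grove: 23 + 27 − 25 = 25
  between Grove and Hadley: 27 + 32 − 5 = 54
Cheapest insertion is between Denton and Spruce, adding 19.
New total = 104 + 19 = 123.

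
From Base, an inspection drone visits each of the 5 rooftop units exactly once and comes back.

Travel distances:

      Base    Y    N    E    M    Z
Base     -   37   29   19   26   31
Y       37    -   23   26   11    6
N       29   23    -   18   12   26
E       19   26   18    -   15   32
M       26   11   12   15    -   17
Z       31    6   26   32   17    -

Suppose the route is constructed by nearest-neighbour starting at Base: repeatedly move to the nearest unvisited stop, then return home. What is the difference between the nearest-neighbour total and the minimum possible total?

From Base: E=19, M=26, N=29, Z=31, Y=37 → choose E (19).
From E: M=15, N=18, Y=26, Z=32 → choose M (15).
From M: Y=11, N=12, Z=17 → choose Y (11).
From Y: Z=6, N=23 → choose Z (6).
From Z: N=26 → choose N (26).
NN route Base → E → M → Y → Z → N → Base costs 106.
Optimal: Base → E → N → M → Y → Z → Base costs 97 (by enumerating all 60 distinct tours).
Excess = 106 − 97 = 9.

Excess over optimum: 9.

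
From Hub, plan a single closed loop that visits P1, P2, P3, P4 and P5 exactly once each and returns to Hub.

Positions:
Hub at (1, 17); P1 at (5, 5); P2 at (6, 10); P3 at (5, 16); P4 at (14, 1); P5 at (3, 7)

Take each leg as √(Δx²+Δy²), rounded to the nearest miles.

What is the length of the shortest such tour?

Shortest round trip = 45 miles.

There are 60 distinct closed tours to check (reversals are equivalent).
Hub → P1 → P2 → P3 → P4 → P5 → Hub: 13+5+6+17+13+10 = 64
Hub → P1 → P2 → P3 → P5 → P4 → Hub: 13+5+6+9+13+21 = 67
Hub → P1 → P2 → P4 → P3 → P5 → Hub: 13+5+12+17+9+10 = 66
Hub → P1 → P2 → P4 → P5 → P3 → Hub: 13+5+12+13+9+4 = 56
Hub → P1 → P2 → P5 → P3 → P4 → Hub: 13+5+4+9+17+21 = 69
Hub → P1 → P2 → P5 → P4 → P3 → Hub: 13+5+4+13+17+4 = 56
Hub → P1 → P3 → P2 → P4 → P5 → Hub: 13+11+6+12+13+10 = 65
Hub → P1 → P3 → P2 → P5 → P4 → Hub: 13+11+6+4+13+21 = 68
Hub → P1 → P3 → P4 → P2 → P5 → Hub: 13+11+17+12+4+10 = 67
Hub → P1 → P3 → P4 → P5 → P2 → Hub: 13+11+17+13+4+9 = 67
Hub → P1 → P3 → P5 → P2 → P4 → Hub: 13+11+9+4+12+21 = 70
Hub → P1 → P3 → P5 → P4 → P2 → Hub: 13+11+9+13+12+9 = 67
Hub → P1 → P4 → P2 → P3 → P5 → Hub: 13+10+12+6+9+10 = 60
Hub → P1 → P4 → P2 → P5 → P3 → Hub: 13+10+12+4+9+4 = 52
… (46 more)
Hub → P3 → P2 → P4 → P1 → P5 → Hub: 4+6+12+10+3+10 = 45  ← best
The minimum is 45.
One optimal route: Hub → P3 → P2 → P4 → P1 → P5 → Hub (or its reverse).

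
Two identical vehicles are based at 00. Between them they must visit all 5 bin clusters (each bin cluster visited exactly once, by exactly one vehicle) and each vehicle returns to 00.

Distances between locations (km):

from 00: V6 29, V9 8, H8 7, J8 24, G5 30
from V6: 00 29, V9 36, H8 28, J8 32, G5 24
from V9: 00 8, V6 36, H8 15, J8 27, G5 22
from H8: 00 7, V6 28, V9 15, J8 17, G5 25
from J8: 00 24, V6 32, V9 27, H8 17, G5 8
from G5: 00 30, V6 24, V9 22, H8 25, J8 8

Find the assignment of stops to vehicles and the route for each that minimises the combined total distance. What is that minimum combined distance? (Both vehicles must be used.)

101 km — the smallest possible combined total.

Try each way of splitting the stops between the two vehicles (each non-empty) and, for each split, find the best tour for each vehicle:
  {V6} + {V9, H8, J8, G5}: 58 + 62 = 120
  {V9} + {V6, H8, J8, G5}: 16 + 85 = 101
  {V6, V9} + {H8, J8, G5}: 73 + 62 = 135
  {H8} + {V6, V9, J8, G5}: 14 + 96 = 110
  {V6, H8} + {V9, J8, G5}: 64 + 62 = 126
  {V9, H8} + {V6, J8, G5}: 30 + 85 = 115
  … (15 splits in total)
Best: vehicle 1 00 → V9 → 00 = 16; vehicle 2 00 → V6 → G5 → J8 → H8 → 00 = 85; combined 101.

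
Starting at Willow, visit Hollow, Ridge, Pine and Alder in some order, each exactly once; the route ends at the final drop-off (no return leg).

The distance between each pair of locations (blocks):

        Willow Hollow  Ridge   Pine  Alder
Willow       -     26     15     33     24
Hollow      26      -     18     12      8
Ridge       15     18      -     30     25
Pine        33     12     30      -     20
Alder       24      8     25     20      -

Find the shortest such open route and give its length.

There are 4! = 24 possible orderings.
Willow → Hollow → Ridge → Pine → Alder: 26+18+30+20 = 94
Willow → Hollow → Ridge → Alder → Pine: 26+18+25+20 = 89
Willow → Hollow → Pine → Ridge → Alder: 26+12+30+25 = 93
Willow → Hollow → Pine → Alder → Ridge: 26+12+20+25 = 83
Willow → Hollow → Alder → Ridge → Pine: 26+8+25+30 = 89
Willow → Hollow → Alder → Pine → Ridge: 26+8+20+30 = 84
Willow → Ridge → Hollow → Pine → Alder: 15+18+12+20 = 65
Willow → Ridge → Hollow → Alder → Pine: 15+18+8+20 = 61
Willow → Ridge → Pine → Hollow → Alder: 15+30+12+8 = 65
Willow → Ridge → Pine → Alder → Hollow: 15+30+20+8 = 73
Willow → Ridge → Alder → Hollow → Pine: 15+25+8+12 = 60
Willow → Ridge → Alder → Pine → Hollow: 15+25+20+12 = 72
Willow → Pine → Hollow → Ridge → Alder: 33+12+18+25 = 88
Willow → Pine → Hollow → Alder → Ridge: 33+12+8+25 = 78
… (10 more)
The minimum is 60.
One shortest path: Willow → Ridge → Alder → Hollow → Pine.

60 blocks — the minimum one-way total.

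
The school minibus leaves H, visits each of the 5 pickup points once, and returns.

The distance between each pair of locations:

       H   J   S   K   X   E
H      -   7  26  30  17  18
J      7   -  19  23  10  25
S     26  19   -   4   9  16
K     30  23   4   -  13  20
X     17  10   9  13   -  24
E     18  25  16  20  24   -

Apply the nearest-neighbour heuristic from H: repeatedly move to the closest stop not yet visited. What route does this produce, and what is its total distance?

H → [J:7 / X:17 / E:18 / S:26 / K:30] → J (7)
J → [X:10 / S:19 / K:23 / E:25] → X (10)
X → [S:9 / K:13 / E:24] → S (9)
S → [K:4 / E:16] → K (4)
K → [E:20] → E (20)
Return E→H: 18.
Total = 7 + 10 + 9 + 4 + 20 + 18 = 68.

Nearest-neighbour total = 68; route H → J → X → S → K → E → H.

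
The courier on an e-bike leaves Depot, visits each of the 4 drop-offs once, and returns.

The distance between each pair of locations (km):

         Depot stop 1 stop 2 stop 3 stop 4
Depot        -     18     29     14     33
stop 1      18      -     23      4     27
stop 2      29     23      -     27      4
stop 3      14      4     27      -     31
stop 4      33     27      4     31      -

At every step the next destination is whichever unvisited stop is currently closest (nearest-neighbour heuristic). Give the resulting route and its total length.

78 km along Depot → stop 3 → stop 1 → stop 2 → stop 4 → Depot.

At Depot the remaining stops are stop 3 14, stop 1 18, stop 2 29, stop 4 33; go to stop 3.
At stop 3 the remaining stops are stop 1 4, stop 2 27, stop 4 31; go to stop 1.
At stop 1 the remaining stops are stop 2 23, stop 4 27; go to stop 2.
At stop 2 the remaining stops are stop 4 4; go to stop 4.
Return stop 4→Depot: 33.
Total = 14 + 4 + 23 + 4 + 33 = 78.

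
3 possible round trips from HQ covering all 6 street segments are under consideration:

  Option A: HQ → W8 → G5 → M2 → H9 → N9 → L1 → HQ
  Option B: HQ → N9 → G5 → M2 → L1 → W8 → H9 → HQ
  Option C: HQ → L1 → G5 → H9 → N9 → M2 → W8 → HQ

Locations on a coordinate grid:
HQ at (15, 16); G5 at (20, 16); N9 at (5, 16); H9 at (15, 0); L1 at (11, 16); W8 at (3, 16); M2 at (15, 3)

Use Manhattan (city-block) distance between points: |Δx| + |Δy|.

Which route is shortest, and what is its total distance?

Option A: 12 + 17 + 18 + 3 + 26 + 6 + 4 = 86
Option B: 10 + 15 + 18 + 17 + 8 + 28 + 16 = 112
Option C: 4 + 9 + 21 + 26 + 23 + 25 + 12 = 120

86 — Option A is the shortest.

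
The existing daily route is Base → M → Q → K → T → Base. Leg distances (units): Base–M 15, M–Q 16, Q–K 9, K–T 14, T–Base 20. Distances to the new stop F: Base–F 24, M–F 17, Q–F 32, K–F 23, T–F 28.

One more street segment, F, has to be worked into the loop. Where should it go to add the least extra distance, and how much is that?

Minimum extra distance: 26, inserting F between Base and M.

Insertion cost between consecutive stops i–j is d(i,F) + d(F,j) − d(i,j):
  between Base and M: 24 + 17 − 15 = 26
  between M and Q: 17 + 32 − 16 = 33
  between Q and K: 32 + 23 − 9 = 46
  between K and T: 23 + 28 − 14 = 37
  between T and Base: 28 + 24 − 20 = 32
Cheapest insertion is between Base and M, adding 26.
New total = 74 + 26 = 100.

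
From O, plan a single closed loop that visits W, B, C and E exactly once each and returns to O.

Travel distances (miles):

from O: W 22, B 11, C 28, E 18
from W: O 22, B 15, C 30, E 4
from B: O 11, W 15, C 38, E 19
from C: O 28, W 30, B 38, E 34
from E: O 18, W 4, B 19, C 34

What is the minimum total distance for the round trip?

Shortest round trip = 92 miles.

With 4 stops there are 4!/2 = 12 distinct round trips (a route and its reverse cost the same).
O - W - B - C - E - O: 22+15+38+34+18 = 127
O - W - B - E - C - O: 22+15+19+34+28 = 118
O - W - C - B - E - O: 22+30+38+19+18 = 127
O - W - C - E - B - O: 22+30+34+19+11 = 116
O - W - E - B - C - O: 22+4+19+38+28 = 111
O - W - E - C - B - O: 22+4+34+38+11 = 109
O - B - W - C - E - O: 11+15+30+34+18 = 108
O - B - W - E - C - O: 11+15+4+34+28 = 92
O - B - C - W - E - O: 11+38+30+4+18 = 101
O - B - E - W - C - O: 11+19+4+30+28 = 92
O - C - W - B - E - O: 28+30+15+19+18 = 110
O - C - B - W - E - O: 28+38+15+4+18 = 103
The minimum is 92.
One optimal route: O → B → W → E → C → O (or its reverse).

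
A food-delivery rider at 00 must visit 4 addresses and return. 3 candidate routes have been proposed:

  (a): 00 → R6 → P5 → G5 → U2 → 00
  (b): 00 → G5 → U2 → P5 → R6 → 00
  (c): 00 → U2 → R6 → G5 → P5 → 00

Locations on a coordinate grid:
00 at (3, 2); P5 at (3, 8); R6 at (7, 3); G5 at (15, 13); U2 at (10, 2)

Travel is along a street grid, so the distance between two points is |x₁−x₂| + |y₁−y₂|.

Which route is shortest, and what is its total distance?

(a): 5 + 9 + 17 + 16 + 7 = 54
(b): 23 + 16 + 13 + 9 + 5 = 66
(c): 7 + 4 + 18 + 17 + 6 = 52

Shortest is (c), total 52.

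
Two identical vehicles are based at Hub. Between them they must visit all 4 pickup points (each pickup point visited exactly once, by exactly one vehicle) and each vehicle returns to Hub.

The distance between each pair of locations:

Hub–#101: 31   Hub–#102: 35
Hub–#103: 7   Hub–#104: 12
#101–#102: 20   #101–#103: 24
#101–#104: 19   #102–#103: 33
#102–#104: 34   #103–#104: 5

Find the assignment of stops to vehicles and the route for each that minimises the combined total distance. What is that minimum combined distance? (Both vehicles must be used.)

Minimum combined distance: 100.

Try each way of splitting the stops between the two vehicles (each non-empty) and, for each split, find the best tour for each vehicle:
  {#101} + {#102, #103, #104}: 62 + 81 = 143
  {#102} + {#101, #103, #104}: 70 + 62 = 132
  {#101, #102} + {#103, #104}: 86 + 24 = 110
  {#103} + {#101, #102, #104}: 14 + 86 = 100
  {#101, #103} + {#102, #104}: 62 + 81 = 143
  {#102, #103} + {#101, #104}: 75 + 62 = 137
  … (7 splits in total)
Best: vehicle 1 Hub → #103 → Hub = 14; vehicle 2 Hub → #102 → #101 → #104 → Hub = 86; combined 100.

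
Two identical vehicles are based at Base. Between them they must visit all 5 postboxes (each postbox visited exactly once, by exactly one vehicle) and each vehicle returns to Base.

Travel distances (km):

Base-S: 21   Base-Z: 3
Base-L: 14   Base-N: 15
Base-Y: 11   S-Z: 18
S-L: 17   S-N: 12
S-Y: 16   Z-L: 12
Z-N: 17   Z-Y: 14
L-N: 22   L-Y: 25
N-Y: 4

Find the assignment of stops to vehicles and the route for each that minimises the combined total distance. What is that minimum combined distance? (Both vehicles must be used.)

Minimum combined distance: 64 km.

There are 2^4 − 1 = 15 ways to divide the 5 stops into two non-empty groups. For each, the best each vehicle can do is its own shortest tour through its group:
  {S} + {Z, L, N, Y}: 42 + 52 = 94
  {Z} + {S, L, N, Y}: 6 + 58 = 64
  {S, Z} + {L, N, Y}: 42 + 51 = 93
  {L} + {S, Z, N, Y}: 28 + 48 = 76
  {S, L} + {Z, N, Y}: 52 + 35 = 87
  {Z, L} + {S, N, Y}: 29 + 48 = 77
  … (15 splits in total)
Best: vehicle 1 Base → Z → Base = 6; vehicle 2 Base → L → S → N → Y → Base = 58; combined 64.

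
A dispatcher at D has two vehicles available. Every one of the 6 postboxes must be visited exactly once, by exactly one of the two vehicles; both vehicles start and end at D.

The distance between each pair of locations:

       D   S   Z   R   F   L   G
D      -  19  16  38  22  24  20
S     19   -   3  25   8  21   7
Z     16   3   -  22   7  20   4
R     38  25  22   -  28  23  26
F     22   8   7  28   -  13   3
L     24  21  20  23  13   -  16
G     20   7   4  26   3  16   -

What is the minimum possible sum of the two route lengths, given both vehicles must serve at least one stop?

There are 2^5 − 1 = 31 ways to divide the 6 stops into two non-empty groups. For each, the best each vehicle can do is its own shortest tour through its group:
  {S} + {Z, R, F, L, G}: 38 + 97 = 135
  {Z} + {S, R, F, L, G}: 32 + 103 = 135
  {S, Z} + {R, F, L, G}: 38 + 97 = 135
  {R} + {S, Z, F, L, G}: 76 + 66 = 142
  {S, R} + {Z, F, L, G}: 82 + 60 = 142
  {Z, R} + {S, F, L, G}: 76 + 66 = 142
  … (31 splits in total)
Best: vehicle 1 D → S → D = 38; vehicle 2 D → Z → R → L → F → G → D = 97; combined 135.

135 — the smallest possible combined total.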